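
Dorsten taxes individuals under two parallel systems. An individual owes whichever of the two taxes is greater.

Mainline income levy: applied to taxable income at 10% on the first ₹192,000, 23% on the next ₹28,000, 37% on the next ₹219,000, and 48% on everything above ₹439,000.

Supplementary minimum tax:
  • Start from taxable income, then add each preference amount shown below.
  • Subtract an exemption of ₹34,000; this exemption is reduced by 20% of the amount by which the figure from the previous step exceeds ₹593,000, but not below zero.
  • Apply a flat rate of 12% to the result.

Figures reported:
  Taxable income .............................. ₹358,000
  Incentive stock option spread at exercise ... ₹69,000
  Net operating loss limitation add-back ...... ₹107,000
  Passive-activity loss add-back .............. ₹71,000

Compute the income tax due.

₹76,700

Supplementary minimum tax:
  Adjusted income: ₹358,000 + ₹69,000 + ₹107,000 + ₹71,000 = ₹605,000
  Exemption: ₹34,000 − 20% × (₹605,000 − ₹593,000) = ₹34,000 − ₹2,400 = ₹31,600
  Base: ₹605,000 − ₹31,600 = ₹573,400
  ₹573,400 × 12% = ₹68,808

Mainline income levy:
  ₹192,000 × 10% = ₹19,200
  ₹28,000 × 23% = ₹6,440
  ₹138,000 × 37% = ₹51,060
  → ₹76,700

₹76,700 > ₹68,808, so the mainline income levy governs.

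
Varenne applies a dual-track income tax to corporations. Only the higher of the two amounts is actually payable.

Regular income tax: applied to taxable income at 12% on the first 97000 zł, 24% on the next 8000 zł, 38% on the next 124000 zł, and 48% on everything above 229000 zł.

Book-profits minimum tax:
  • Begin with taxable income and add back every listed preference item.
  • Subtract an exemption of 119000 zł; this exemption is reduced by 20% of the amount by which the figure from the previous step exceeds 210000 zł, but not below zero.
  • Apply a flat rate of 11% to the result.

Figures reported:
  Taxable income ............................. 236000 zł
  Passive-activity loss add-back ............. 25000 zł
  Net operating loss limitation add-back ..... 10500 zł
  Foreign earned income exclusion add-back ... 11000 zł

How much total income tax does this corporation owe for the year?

64040 zł

Regular income tax:
  97000 zł × 12% = 11640 zł
  8000 zł × 24% = 1920 zł
  124000 zł × 38% = 47120 zł
  7000 zł × 48% = 3360 zł
  → 64040 zł

Book-profits minimum tax:
  Adjusted income: 236000 zł + 25000 zł + 10500 zł + 11000 zł = 282500 zł
  Exemption: 119000 zł − 20% × (282500 zł − 210000 zł) = 119000 zł − 14500 zł = 104500 zł
  Base: 282500 zł − 104500 zł = 178000 zł
  178000 zł × 11% = 19580 zł

64040 zł > 19580 zł, so the regular income tax governs.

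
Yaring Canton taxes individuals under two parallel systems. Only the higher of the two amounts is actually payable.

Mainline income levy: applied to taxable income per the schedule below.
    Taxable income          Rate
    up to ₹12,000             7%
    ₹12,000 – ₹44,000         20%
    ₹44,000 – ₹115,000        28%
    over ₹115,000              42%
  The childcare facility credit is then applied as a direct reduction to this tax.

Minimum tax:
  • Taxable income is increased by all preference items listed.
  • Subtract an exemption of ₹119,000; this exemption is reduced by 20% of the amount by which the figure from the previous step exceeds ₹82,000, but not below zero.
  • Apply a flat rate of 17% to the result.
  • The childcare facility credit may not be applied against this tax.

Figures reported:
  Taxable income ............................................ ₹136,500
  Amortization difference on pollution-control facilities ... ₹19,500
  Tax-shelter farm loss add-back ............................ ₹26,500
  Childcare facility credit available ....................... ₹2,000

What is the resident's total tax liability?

Minimum tax:
  Adjusted income: ₹136,500 + ₹19,500 + ₹26,500 = ₹182,500
  Exemption: ₹119,000 − 20% × (₹182,500 − ₹82,000) = ₹119,000 − ₹20,100 = ₹98,900
  Base: ₹182,500 − ₹98,900 = ₹83,600
  ₹83,600 × 17% = ₹14,212

Mainline income levy:
  ₹12,000 × 7% = ₹840
  ₹32,000 × 20% = ₹6,400
  ₹71,000 × 28% = ₹19,880
  ₹21,500 × 42% = ₹9,030
  → ₹36,150
  Less childcare facility credit ₹2,000 → ₹34,150

₹34,150 > ₹14,212, so the mainline income levy governs.

₹34,150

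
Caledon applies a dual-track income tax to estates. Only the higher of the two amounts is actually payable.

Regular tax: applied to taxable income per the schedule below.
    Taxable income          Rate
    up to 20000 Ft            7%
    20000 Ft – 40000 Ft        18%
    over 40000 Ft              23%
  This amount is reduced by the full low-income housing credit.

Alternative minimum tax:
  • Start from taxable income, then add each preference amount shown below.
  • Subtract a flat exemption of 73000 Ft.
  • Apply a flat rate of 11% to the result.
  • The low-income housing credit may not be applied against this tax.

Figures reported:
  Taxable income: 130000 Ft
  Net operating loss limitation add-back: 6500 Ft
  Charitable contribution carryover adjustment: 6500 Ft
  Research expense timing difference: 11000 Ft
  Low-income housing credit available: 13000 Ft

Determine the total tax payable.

12700 Ft

Regular tax:
  20000 Ft × 7% = 1400 Ft
  20000 Ft × 18% = 3600 Ft
  90000 Ft × 23% = 20700 Ft
  → 25700 Ft
  Less low-income housing credit 13000 Ft → 12700 Ft

Alternative minimum tax:
  Adjusted income: 130000 Ft + 6500 Ft + 6500 Ft + 11000 Ft = 154000 Ft
  Less exemption 73000 Ft → base 81000 Ft
  81000 Ft × 11% = 8910 Ft

12700 Ft > 8910 Ft, so the regular tax governs.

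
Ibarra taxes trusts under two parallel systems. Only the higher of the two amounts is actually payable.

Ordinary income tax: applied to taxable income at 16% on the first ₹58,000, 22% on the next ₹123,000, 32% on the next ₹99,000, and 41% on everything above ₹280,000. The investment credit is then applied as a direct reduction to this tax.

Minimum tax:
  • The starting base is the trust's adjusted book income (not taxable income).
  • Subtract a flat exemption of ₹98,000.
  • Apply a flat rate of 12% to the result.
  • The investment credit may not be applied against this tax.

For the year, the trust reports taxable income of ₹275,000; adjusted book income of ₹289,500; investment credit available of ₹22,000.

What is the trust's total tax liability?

₹44,420

Ordinary income tax:
  ₹58,000 × 16% = ₹9,280
  ₹123,000 × 22% = ₹27,060
  ₹94,000 × 32% = ₹30,080
  → ₹66,420
  Less investment credit ₹22,000 → ₹44,420

Minimum tax:
  Base (adjusted book income): ₹289,500
  Less exemption ₹98,000 → base ₹191,500
  ₹191,500 × 12% = ₹22,980

₹44,420 > ₹22,980, so the ordinary income tax governs.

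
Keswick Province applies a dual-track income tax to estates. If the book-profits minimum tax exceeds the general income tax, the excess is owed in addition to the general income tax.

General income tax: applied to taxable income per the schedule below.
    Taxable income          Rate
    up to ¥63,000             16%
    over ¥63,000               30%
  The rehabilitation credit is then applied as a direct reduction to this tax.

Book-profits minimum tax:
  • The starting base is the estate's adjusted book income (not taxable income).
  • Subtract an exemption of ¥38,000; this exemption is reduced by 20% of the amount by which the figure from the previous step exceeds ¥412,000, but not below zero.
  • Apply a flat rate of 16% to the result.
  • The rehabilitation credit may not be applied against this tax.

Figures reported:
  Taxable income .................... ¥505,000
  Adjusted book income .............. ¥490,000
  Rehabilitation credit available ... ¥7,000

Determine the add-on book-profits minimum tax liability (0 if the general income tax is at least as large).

General income tax:
  ¥63,000 × 16% = ¥10,080
  ¥442,000 × 30% = ¥132,600
  → ¥142,680
  Less rehabilitation credit ¥7,000 → ¥135,680

Book-profits minimum tax:
  Base (adjusted book income): ¥490,000
  Exemption: ¥38,000 − 20% × (¥490,000 − ¥412,000) = ¥38,000 − ¥15,600 = ¥22,400
  Base: ¥490,000 − ¥22,400 = ¥467,600
  ¥467,600 × 16% = ¥74,816

¥74,816 ≤ ¥135,680, so no add-on is due.

¥0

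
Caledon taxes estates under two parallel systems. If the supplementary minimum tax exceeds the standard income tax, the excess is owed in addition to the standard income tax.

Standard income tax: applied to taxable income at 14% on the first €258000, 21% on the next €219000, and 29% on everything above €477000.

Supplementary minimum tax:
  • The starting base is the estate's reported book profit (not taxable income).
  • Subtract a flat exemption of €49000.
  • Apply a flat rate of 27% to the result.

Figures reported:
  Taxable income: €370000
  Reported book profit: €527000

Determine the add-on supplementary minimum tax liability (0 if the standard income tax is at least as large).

€69420

Standard income tax:
  €258000 × 14% = €36120
  €112000 × 21% = €23520
  → €59640

Supplementary minimum tax:
  Base (reported book profit): €527000
  Less exemption €49000 → base €478000
  €478000 × 27% = €129060

Excess of supplementary minimum tax over standard income tax: €129060 − €59640 = €69420.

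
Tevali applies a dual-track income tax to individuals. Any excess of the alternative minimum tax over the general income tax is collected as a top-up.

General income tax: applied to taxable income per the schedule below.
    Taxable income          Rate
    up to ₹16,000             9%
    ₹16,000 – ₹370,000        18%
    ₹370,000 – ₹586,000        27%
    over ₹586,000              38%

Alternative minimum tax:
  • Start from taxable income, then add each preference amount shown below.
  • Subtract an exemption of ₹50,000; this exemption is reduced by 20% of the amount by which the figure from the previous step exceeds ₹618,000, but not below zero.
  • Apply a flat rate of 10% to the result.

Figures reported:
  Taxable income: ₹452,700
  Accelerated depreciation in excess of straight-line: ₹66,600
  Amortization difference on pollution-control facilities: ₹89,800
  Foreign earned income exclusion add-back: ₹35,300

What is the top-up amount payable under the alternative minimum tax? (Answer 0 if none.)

₹0

General income tax:
  ₹16,000 × 9% = ₹1,440
  ₹354,000 × 18% = ₹63,720
  ₹82,700 × 27% = ₹22,329
  → ₹87,489

Alternative minimum tax:
  Adjusted income: ₹452,700 + ₹66,600 + ₹89,800 + ₹35,300 = ₹644,400
  Exemption: ₹50,000 − 20% × (₹644,400 − ₹618,000) = ₹50,000 − ₹5,280 = ₹44,720
  Base: ₹644,400 − ₹44,720 = ₹599,680
  ₹599,680 × 10% = ₹59,968

₹59,968 ≤ ₹87,489, so no add-on is due.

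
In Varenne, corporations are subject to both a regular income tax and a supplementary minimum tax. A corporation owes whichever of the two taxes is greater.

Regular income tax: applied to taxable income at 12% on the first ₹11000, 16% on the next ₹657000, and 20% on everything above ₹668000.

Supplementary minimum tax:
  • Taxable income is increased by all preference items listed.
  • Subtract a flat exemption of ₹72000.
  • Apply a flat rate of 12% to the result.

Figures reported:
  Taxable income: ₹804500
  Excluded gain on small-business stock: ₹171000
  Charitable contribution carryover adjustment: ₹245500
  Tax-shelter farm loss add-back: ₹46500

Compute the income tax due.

₹143460

Supplementary minimum tax:
  Adjusted income: ₹804500 + ₹171000 + ₹245500 + ₹46500 = ₹1267500
  Less exemption ₹72000 → base ₹1195500
  ₹1195500 × 12% = ₹143460

Regular income tax:
  ₹11000 × 12% = ₹1320
  ₹657000 × 16% = ₹105120
  ₹136500 × 20% = ₹27300
  → ₹133740

₹143460 > ₹133740, so the supplementary minimum tax is the binding amount.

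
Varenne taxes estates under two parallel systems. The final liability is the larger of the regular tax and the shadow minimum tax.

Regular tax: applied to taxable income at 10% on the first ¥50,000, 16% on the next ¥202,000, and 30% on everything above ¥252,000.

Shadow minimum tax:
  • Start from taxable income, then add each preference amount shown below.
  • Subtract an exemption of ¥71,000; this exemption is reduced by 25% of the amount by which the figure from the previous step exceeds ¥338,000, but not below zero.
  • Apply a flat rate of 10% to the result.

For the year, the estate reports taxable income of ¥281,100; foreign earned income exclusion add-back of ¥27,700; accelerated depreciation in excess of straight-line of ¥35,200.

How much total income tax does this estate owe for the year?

Regular tax:
  ¥50,000 × 10% = ¥5,000
  ¥202,000 × 16% = ¥32,320
  ¥29,100 × 30% = ¥8,730
  → ¥46,050

Shadow minimum tax:
  Adjusted income: ¥281,100 + ¥27,700 + ¥35,200 = ¥344,000
  Exemption: ¥71,000 − 25% × (¥344,000 − ¥338,000) = ¥71,000 − ¥1,500 = ¥69,500
  Base: ¥344,000 − ¥69,500 = ¥274,500
  ¥274,500 × 10% = ¥27,450

¥46,050 > ¥27,450, so the regular tax governs.

¥46,050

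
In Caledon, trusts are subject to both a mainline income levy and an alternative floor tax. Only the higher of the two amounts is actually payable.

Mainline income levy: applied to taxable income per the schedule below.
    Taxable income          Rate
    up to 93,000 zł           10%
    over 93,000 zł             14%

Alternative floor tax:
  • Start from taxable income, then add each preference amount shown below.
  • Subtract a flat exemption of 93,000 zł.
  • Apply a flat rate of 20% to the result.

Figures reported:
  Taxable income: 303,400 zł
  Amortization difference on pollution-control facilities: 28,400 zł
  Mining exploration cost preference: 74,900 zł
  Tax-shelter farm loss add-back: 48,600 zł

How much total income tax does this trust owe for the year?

72,460 zł

Mainline income levy:
  93,000 zł × 10% = 9,300 zł
  210,400 zł × 14% = 29,456 zł
  → 38,756 zł

Alternative floor tax:
  Adjusted income: 303,400 zł + 28,400 zł + 74,900 zł + 48,600 zł = 455,300 zł
  Less exemption 93,000 zł → base 362,300 zł
  362,300 zł × 20% = 72,460 zł

72,460 zł > 38,756 zł, so the alternative floor tax is the binding amount.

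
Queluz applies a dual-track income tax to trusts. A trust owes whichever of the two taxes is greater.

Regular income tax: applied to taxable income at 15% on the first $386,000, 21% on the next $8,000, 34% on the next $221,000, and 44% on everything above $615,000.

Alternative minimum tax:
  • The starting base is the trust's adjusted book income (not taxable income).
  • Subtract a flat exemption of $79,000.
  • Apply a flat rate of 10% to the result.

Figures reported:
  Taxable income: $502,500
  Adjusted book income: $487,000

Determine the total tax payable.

Regular income tax:
  $386,000 × 15% = $57,900
  $8,000 × 21% = $1,680
  $108,500 × 34% = $36,890
  → $96,470

Alternative minimum tax:
  Base (adjusted book income): $487,000
  Less exemption $79,000 → base $408,000
  $408,000 × 10% = $40,800

$96,470 > $40,800, so the regular income tax governs.

$96,470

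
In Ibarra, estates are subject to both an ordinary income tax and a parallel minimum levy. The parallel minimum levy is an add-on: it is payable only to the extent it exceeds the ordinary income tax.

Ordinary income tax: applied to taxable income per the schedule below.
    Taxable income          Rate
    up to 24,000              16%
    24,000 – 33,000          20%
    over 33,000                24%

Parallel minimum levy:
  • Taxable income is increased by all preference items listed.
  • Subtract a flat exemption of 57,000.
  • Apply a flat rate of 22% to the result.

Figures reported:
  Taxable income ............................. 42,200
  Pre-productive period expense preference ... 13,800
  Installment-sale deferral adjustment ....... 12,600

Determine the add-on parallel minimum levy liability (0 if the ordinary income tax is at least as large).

Parallel minimum levy:
  Adjusted income: 42,200 + 13,800 + 12,600 = 68,600
  Less exemption 57,000 → base 11,600
  11,600 × 22% = 2,552

Ordinary income tax:
  24,000 × 16% = 3,840
  9,000 × 20% = 1,800
  9,200 × 24% = 2,208
  → 7,848

2,552 ≤ 7,848, so no add-on is due.

0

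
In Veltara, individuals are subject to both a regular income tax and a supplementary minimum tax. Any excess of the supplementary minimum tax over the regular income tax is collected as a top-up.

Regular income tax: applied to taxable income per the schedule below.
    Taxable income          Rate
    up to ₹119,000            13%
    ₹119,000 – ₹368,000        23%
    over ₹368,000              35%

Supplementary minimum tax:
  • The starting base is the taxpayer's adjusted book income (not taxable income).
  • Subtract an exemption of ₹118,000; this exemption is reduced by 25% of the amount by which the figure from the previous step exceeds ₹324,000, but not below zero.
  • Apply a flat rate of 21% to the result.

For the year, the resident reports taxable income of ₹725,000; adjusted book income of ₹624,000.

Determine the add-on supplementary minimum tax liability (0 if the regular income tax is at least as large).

₹0

Regular income tax:
  ₹119,000 × 13% = ₹15,470
  ₹249,000 × 23% = ₹57,270
  ₹357,000 × 35% = ₹124,950
  → ₹197,690

Supplementary minimum tax:
  Base (adjusted book income): ₹624,000
  Exemption: ₹118,000 − 25% × (₹624,000 − ₹324,000) = ₹118,000 − ₹75,000 = ₹43,000
  Base: ₹624,000 − ₹43,000 = ₹581,000
  ₹581,000 × 21% = ₹122,010

₹122,010 ≤ ₹197,690, so no add-on is due.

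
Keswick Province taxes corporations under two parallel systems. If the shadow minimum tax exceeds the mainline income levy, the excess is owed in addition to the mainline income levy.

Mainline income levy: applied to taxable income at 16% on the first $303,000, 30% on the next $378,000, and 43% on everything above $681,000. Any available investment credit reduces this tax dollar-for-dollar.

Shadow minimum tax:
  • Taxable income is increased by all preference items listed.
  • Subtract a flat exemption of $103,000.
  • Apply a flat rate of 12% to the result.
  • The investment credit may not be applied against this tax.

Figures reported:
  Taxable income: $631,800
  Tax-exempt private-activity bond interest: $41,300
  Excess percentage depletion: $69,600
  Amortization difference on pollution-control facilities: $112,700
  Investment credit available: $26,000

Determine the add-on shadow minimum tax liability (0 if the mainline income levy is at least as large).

Shadow minimum tax:
  Adjusted income: $631,800 + $41,300 + $69,600 + $112,700 = $855,400
  Less exemption $103,000 → base $752,400
  $752,400 × 12% = $90,288

Mainline income levy:
  $303,000 × 16% = $48,480
  $328,800 × 30% = $98,640
  → $147,120
  Less investment credit $26,000 → $121,120

$90,288 ≤ $121,120, so no add-on is due.

$0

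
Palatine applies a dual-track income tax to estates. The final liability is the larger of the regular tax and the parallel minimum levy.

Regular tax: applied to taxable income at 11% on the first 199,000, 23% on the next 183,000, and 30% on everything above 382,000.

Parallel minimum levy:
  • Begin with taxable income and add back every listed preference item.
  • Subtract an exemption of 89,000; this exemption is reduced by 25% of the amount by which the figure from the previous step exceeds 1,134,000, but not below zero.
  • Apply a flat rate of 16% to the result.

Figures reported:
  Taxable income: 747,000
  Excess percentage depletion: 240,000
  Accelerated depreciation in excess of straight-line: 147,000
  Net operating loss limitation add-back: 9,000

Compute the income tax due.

173,480

Regular tax:
  199,000 × 11% = 21,890
  183,000 × 23% = 42,090
  365,000 × 30% = 109,500
  → 173,480

Parallel minimum levy:
  Adjusted income: 747,000 + 240,000 + 147,000 + 9,000 = 1,143,000
  Exemption: 89,000 − 25% × (1,143,000 − 1,134,000) = 89,000 − 2,250 = 86,750
  Base: 1,143,000 − 86,750 = 1,056,250
  1,056,250 × 16% = 169,000

173,480 > 169,000, so the regular tax governs.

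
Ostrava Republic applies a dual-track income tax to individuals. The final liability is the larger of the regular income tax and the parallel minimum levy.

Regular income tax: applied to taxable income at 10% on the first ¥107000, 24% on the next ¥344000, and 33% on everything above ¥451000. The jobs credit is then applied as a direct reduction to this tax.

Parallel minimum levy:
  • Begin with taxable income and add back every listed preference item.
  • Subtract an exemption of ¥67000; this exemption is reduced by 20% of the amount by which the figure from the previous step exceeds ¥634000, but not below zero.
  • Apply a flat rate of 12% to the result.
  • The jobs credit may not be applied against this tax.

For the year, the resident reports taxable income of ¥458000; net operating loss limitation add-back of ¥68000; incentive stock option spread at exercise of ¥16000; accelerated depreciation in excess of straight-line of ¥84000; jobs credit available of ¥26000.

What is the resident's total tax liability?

¥69570

Regular income tax:
  ¥107000 × 10% = ¥10700
  ¥344000 × 24% = ¥82560
  ¥7000 × 33% = ¥2310
  → ¥95570
  Less jobs credit ¥26000 → ¥69570

Parallel minimum levy:
  Adjusted income: ¥458000 + ¥68000 + ¥16000 + ¥84000 = ¥626000
  Exemption: ¥626000 ≤ ¥634000, so full ¥67000 applies
  Base: ¥626000 − ¥67000 = ¥559000
  ¥559000 × 12% = ¥67080

¥69570 > ¥67080, so the regular income tax governs.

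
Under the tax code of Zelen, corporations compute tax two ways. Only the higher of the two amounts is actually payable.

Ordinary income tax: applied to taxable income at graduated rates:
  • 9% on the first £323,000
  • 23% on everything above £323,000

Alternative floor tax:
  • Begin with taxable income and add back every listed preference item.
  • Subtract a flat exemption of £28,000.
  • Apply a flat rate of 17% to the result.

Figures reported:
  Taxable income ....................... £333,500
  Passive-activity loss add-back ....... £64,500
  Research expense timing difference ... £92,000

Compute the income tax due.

£78,540

Ordinary income tax:
  £323,000 × 9% = £29,070
  £10,500 × 23% = £2,415
  → £31,485

Alternative floor tax:
  Adjusted income: £333,500 + £64,500 + £92,000 = £490,000
  Less exemption £28,000 → base £462,000
  £462,000 × 17% = £78,540

£78,540 > £31,485, so the alternative floor tax is the binding amount.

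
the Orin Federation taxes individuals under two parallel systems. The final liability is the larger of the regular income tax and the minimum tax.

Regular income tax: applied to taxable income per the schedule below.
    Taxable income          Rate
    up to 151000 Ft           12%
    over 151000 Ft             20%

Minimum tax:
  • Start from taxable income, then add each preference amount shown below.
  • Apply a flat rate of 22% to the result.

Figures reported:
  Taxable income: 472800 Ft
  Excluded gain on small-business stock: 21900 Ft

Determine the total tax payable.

108834 Ft

Minimum tax:
  Adjusted income: 472800 Ft + 21900 Ft = 494700 Ft
  494700 Ft × 22% = 108834 Ft

Regular income tax:
  151000 Ft × 12% = 18120 Ft
  321800 Ft × 20% = 64360 Ft
  → 82480 Ft

108834 Ft > 82480 Ft, so the minimum tax is the binding amount.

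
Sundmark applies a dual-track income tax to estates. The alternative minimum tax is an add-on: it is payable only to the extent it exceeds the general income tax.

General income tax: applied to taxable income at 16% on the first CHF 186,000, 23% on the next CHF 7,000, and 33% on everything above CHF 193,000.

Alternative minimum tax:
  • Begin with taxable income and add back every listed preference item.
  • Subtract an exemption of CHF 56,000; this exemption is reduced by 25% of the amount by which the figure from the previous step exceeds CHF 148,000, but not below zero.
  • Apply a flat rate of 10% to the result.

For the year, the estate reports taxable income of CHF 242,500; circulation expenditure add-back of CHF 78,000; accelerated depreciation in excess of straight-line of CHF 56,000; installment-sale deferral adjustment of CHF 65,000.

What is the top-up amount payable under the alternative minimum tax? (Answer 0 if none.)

Alternative minimum tax:
  Adjusted income: CHF 242,500 + CHF 78,000 + CHF 56,000 + CHF 65,000 = CHF 441,500
  Exemption: 25% × (CHF 441,500 − CHF 148,000) = CHF 73,375 ≥ CHF 56,000, so the exemption is fully phased out
  Base: CHF 441,500 − CHF 0 = CHF 441,500
  CHF 441,500 × 10% = CHF 44,150

General income tax:
  CHF 186,000 × 16% = CHF 29,760
  CHF 7,000 × 23% = CHF 1,610
  CHF 49,500 × 33% = CHF 16,335
  → CHF 47,705

CHF 44,150 ≤ CHF 47,705, so no add-on is due.

CHF 0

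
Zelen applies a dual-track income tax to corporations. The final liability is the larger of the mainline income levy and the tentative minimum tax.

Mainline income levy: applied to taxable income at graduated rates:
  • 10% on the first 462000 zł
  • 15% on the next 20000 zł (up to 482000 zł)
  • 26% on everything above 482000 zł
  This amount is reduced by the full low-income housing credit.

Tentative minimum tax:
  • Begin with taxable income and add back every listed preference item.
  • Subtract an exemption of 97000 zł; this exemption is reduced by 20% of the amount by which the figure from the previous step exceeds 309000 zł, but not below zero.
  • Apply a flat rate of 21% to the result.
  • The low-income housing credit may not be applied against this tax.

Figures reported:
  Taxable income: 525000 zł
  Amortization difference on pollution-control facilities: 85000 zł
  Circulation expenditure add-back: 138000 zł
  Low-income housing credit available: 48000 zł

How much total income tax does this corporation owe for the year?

155148 zł

Mainline income levy:
  462000 zł × 10% = 46200 zł
  20000 zł × 15% = 3000 zł
  43000 zł × 26% = 11180 zł
  → 60380 zł
  Less low-income housing credit 48000 zł → 12380 zł

Tentative minimum tax:
  Adjusted income: 525000 zł + 85000 zł + 138000 zł = 748000 zł
  Exemption: 97000 zł − 20% × (748000 zł − 309000 zł) = 97000 zł − 87800 zł = 9200 zł
  Base: 748000 zł − 9200 zł = 738800 zł
  738800 zł × 21% = 155148 zł

155148 zł > 12380 zł, so the tentative minimum tax is the binding amount.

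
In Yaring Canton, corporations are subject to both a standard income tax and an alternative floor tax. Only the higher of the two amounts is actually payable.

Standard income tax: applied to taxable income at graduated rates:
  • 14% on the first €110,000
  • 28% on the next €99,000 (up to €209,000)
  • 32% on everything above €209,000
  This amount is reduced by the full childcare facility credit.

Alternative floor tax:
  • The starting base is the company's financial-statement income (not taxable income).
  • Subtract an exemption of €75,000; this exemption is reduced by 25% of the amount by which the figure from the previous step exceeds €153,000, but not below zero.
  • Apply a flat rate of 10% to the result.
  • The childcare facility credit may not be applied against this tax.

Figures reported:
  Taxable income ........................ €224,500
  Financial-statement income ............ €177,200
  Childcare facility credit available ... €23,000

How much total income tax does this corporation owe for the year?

Standard income tax:
  €110,000 × 14% = €15,400
  €99,000 × 28% = €27,720
  €15,500 × 32% = €4,960
  → €48,080
  Less childcare facility credit €23,000 → €25,080

Alternative floor tax:
  Base (financial-statement income): €177,200
  Exemption: €75,000 − 25% × (€177,200 − €153,000) = €75,000 − €6,050 = €68,950
  Base: €177,200 − €68,950 = €108,250
  €108,250 × 10% = €10,825

€25,080 > €10,825, so the standard income tax governs.

€25,080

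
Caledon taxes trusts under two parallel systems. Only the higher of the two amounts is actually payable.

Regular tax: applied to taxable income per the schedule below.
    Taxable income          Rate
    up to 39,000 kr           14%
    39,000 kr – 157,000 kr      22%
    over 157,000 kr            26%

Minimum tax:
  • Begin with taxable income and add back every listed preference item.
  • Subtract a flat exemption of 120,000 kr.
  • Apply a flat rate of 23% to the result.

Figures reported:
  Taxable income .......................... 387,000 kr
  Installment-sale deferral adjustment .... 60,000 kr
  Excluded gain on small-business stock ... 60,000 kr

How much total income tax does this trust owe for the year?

91,220 kr

Minimum tax:
  Adjusted income: 387,000 kr + 60,000 kr + 60,000 kr = 507,000 kr
  Less exemption 120,000 kr → base 387,000 kr
  387,000 kr × 23% = 89,010 kr

Regular tax:
  39,000 kr × 14% = 5,460 kr
  118,000 kr × 22% = 25,960 kr
  230,000 kr × 26% = 59,800 kr
  → 91,220 kr

91,220 kr > 89,010 kr, so the regular tax governs.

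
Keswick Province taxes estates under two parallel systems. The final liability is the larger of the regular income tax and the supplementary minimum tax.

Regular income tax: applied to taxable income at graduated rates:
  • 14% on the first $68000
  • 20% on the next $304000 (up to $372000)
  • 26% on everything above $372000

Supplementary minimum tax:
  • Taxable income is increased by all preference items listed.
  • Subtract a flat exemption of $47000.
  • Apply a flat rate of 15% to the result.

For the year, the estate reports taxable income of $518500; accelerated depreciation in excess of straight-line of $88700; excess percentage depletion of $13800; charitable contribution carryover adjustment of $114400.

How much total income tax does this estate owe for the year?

Supplementary minimum tax:
  Adjusted income: $518500 + $88700 + $13800 + $114400 = $735400
  Less exemption $47000 → base $688400
  $688400 × 15% = $103260

Regular income tax:
  $68000 × 14% = $9520
  $304000 × 20% = $60800
  $146500 × 26% = $38090
  → $108410

$108410 > $103260, so the regular income tax governs.

$108410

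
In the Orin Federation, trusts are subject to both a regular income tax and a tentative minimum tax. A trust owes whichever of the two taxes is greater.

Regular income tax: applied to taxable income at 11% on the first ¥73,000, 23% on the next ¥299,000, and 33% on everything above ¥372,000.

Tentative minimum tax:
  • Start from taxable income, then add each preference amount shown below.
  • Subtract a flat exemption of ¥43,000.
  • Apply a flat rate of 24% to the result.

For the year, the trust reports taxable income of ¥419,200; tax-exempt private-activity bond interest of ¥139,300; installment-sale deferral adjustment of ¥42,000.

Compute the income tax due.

¥133,800

Tentative minimum tax:
  Adjusted income: ¥419,200 + ¥139,300 + ¥42,000 = ¥600,500
  Less exemption ¥43,000 → base ¥557,500
  ¥557,500 × 24% = ¥133,800

Regular income tax:
  ¥73,000 × 11% = ¥8,030
  ¥299,000 × 23% = ¥68,770
  ¥47,200 × 33% = ¥15,576
  → ¥92,376

¥133,800 > ¥92,376, so the tentative minimum tax is the binding amount.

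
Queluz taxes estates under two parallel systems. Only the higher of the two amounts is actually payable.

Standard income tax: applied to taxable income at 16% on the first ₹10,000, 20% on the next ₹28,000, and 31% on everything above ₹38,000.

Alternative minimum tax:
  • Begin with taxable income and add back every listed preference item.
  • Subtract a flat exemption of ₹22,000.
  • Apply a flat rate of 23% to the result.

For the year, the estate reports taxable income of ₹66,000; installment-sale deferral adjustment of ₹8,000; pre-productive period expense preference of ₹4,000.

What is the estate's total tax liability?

₹15,880

Standard income tax:
  ₹10,000 × 16% = ₹1,600
  ₹28,000 × 20% = ₹5,600
  ₹28,000 × 31% = ₹8,680
  → ₹15,880

Alternative minimum tax:
  Adjusted income: ₹66,000 + ₹8,000 + ₹4,000 = ₹78,000
  Less exemption ₹22,000 → base ₹56,000
  ₹56,000 × 23% = ₹12,880

₹15,880 > ₹12,880, so the standard income tax governs.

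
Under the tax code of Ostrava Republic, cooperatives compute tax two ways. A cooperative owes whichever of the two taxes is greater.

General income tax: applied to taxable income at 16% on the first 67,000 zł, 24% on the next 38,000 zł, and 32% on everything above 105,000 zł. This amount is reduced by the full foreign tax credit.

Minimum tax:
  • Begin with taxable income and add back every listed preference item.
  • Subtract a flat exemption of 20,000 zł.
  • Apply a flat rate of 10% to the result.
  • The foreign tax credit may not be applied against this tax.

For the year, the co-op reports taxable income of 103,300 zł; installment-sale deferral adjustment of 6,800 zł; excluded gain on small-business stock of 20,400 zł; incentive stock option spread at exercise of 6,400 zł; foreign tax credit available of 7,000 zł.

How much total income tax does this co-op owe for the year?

12,432 zł

General income tax:
  67,000 zł × 16% = 10,720 zł
  36,300 zł × 24% = 8,712 zł
  → 19,432 zł
  Less foreign tax credit 7,000 zł → 12,432 zł

Minimum tax:
  Adjusted income: 103,300 zł + 6,800 zł + 20,400 zł + 6,400 zł = 136,900 zł
  Less exemption 20,000 zł → base 116,900 zł
  116,900 zł × 10% = 11,690 zł

12,432 zł > 11,690 zł, so the general income tax governs.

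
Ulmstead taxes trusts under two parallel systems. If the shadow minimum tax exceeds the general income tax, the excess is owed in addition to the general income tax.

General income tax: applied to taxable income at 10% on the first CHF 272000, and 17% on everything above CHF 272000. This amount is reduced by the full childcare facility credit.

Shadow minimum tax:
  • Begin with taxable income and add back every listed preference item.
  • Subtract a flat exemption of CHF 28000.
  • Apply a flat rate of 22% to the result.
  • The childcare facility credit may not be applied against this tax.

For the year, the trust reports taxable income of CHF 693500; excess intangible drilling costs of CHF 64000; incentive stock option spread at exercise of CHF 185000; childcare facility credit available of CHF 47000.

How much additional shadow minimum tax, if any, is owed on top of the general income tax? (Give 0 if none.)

CHF 149335

General income tax:
  CHF 272000 × 10% = CHF 27200
  CHF 421500 × 17% = CHF 71655
  → CHF 98855
  Less childcare facility credit CHF 47000 → CHF 51855

Shadow minimum tax:
  Adjusted income: CHF 693500 + CHF 64000 + CHF 185000 = CHF 942500
  Less exemption CHF 28000 → base CHF 914500
  CHF 914500 × 22% = CHF 201190

Excess of shadow minimum tax over general income tax: CHF 201190 − CHF 51855 = CHF 149335.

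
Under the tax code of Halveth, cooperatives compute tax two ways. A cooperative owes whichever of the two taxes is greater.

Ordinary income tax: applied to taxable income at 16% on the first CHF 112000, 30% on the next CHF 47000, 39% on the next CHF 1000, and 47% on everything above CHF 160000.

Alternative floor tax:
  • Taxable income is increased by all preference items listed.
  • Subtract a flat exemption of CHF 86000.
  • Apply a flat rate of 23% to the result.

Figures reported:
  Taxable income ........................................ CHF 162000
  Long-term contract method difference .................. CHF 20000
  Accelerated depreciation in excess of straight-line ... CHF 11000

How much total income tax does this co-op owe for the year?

CHF 33350

Alternative floor tax:
  Adjusted income: CHF 162000 + CHF 20000 + CHF 11000 = CHF 193000
  Less exemption CHF 86000 → base CHF 107000
  CHF 107000 × 23% = CHF 24610

Ordinary income tax:
  CHF 112000 × 16% = CHF 17920
  CHF 47000 × 30% = CHF 14100
  CHF 1000 × 39% = CHF 390
  CHF 2000 × 47% = CHF 940
  → CHF 33350

CHF 33350 > CHF 24610, so the ordinary income tax governs.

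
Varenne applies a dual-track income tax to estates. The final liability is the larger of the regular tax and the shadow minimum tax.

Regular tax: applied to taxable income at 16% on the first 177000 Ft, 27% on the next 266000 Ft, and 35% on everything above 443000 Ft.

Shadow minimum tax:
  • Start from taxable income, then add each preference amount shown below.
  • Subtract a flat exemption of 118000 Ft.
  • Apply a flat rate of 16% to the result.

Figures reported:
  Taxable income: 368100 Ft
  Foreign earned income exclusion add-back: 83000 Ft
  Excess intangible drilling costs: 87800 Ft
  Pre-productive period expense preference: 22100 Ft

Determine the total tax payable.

79917 Ft

Regular tax:
  177000 Ft × 16% = 28320 Ft
  191100 Ft × 27% = 51597 Ft
  → 79917 Ft

Shadow minimum tax:
  Adjusted income: 368100 Ft + 83000 Ft + 87800 Ft + 22100 Ft = 561000 Ft
  Less exemption 118000 Ft → base 443000 Ft
  443000 Ft × 16% = 70880 Ft

79917 Ft > 70880 Ft, so the regular tax governs.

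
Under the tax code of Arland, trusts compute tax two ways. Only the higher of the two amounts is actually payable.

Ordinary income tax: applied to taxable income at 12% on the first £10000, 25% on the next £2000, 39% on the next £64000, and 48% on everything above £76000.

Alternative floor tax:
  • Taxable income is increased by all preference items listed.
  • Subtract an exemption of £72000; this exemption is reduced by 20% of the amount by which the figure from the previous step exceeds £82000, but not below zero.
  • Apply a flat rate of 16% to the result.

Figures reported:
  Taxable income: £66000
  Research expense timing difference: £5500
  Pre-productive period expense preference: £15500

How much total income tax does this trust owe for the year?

£22760

Ordinary income tax:
  £10000 × 12% = £1200
  £2000 × 25% = £500
  £54000 × 39% = £21060
  → £22760

Alternative floor tax:
  Adjusted income: £66000 + £5500 + £15500 = £87000
  Exemption: £72000 − 20% × (£87000 − £82000) = £72000 − £1000 = £71000
  Base: £87000 − £71000 = £16000
  £16000 × 16% = £2560

£22760 > £2560, so the ordinary income tax governs.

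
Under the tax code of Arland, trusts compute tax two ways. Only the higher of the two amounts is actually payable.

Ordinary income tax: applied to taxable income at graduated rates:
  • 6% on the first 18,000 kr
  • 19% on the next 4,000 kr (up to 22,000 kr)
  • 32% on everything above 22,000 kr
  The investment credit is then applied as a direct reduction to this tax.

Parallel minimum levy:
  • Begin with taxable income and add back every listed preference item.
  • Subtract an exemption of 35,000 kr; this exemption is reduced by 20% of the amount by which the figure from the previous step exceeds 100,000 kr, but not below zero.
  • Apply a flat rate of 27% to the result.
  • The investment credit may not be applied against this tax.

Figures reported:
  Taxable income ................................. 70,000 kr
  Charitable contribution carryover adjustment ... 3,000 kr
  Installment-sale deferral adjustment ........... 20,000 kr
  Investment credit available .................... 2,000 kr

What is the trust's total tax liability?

15,660 kr

Ordinary income tax:
  18,000 kr × 6% = 1,080 kr
  4,000 kr × 19% = 760 kr
  48,000 kr × 32% = 15,360 kr
  → 17,200 kr
  Less investment credit 2,000 kr → 15,200 kr

Parallel minimum levy:
  Adjusted income: 70,000 kr + 3,000 kr + 20,000 kr = 93,000 kr
  Exemption: 93,000 kr ≤ 100,000 kr, so full 35,000 kr applies
  Base: 93,000 kr − 35,000 kr = 58,000 kr
  58,000 kr × 27% = 15,660 kr

15,660 kr > 15,200 kr, so the parallel minimum levy is the binding amount.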